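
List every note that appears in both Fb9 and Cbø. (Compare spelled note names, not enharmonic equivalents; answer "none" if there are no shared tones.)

Cb, Ebb

Fb9 = Fb, Ab, Cb, Ebb, Gb.
Cbø = Cb, Ebb, Gbb, Bbb.
Shared: Cb, Ebb.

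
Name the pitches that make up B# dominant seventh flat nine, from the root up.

B-sharp, D-double-sharp, F-double-sharp, A-sharp, C-sharp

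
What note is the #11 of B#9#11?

E##

B#9#11 is built on B#; its 11th is an augmented 11th above the root.
A fourth above B uses the letter E, and the augmented 11th above B# is E##.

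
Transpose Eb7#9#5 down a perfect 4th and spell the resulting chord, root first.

Eb down a perfect 4th → Bb. New chord: Bb dominant seventh sharp nine sharp five.
Root: Bb
Major 3rd (3rd): D
Augmented 5th (5th): F#
Minor 7th (7th): Ab
Augmented 9th (9th): C#

Bb D F# Ab C#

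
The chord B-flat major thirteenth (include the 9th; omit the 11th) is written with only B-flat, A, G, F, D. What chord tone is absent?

C

B-flat major thirteenth = B-flat, D, F, A, C, G. The voicing lacks the 9th (major 9th), C.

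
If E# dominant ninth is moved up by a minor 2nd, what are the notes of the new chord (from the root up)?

F#, A#, C#, E, G#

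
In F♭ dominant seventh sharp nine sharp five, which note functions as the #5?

Root of F♭ dominant seventh sharp nine sharp five = F♭. The 5th is an augmented 5th: F♭ up an augmented 5th → C.

C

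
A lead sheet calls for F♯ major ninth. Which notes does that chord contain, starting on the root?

F-sharp, A-sharp, C-sharp, E-sharp, G-sharp

F♯ major ninth: major ninth on F-sharp.
- root: F-sharp
- major 3rd: A-sharp
- perfect 5th: C-sharp
- major 7th: E-sharp
- major 9th: G-sharp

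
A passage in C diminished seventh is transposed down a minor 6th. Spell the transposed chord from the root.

C down a minor 6th → E. New chord: E diminished seventh.
- root: E
- minor 3rd: G
- diminished 5th: B♭
- diminished 7th: D♭

E  G  B♭  D♭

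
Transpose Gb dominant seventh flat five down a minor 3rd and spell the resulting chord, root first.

Transposed root: Gb → Eb (minor 3rd down). So we spell Eb dominant seventh flat five:
Root: Eb
Major 3rd (3rd): G
Diminished 5th (5th): Bbb
Minor 7th (7th): Db

Eb G Bbb Db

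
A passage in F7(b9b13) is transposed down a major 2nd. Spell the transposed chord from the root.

Eb, G, Bb, Db, Fb, Cb

Transposed root: F → Eb (major 2nd down). So we spell Eb dominant seventh flat nine flat thirteen:
root → Eb
3rd (major 3rd) → G
5th (perfect 5th) → Bb
7th (minor 7th) → Db
9th (minor 9th) → Fb
13th (minor 13th) → Cb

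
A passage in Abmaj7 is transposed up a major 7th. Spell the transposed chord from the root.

G, B, D, F♯

A major 7th up from A♭ is G, so the new chord is G major seventh.
- root: G
- major 3rd: B
- perfect 5th: D
- major 7th: F♯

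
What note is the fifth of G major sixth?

D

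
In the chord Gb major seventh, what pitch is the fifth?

Db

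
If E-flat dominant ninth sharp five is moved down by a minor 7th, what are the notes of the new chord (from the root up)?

A minor 7th down from E-flat is F, so the new chord is F dominant ninth sharp five.
F — root
A — major 3rd
C-sharp — augmented 5th
E-flat — minor 7th
G — major 9th

F A C-sharp E-flat G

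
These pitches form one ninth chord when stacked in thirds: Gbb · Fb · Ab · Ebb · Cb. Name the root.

Fb

Arranged so that each adjacent pair is a third by letter name: Fb – Ab – Cb – Ebb – Gbb.
The bottom of that stack, Fb, is the root (this is Fb dominant seventh flat nine).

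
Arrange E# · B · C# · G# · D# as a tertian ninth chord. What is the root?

C#

Stacking in thirds gives C# – E# – G# – B – D#, so C# is the root — C# dominant ninth.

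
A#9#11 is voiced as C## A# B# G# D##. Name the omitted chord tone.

E#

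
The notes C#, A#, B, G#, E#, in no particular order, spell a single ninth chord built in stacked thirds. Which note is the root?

A#

Stacking in thirds gives A# – C# – E# – G# – B, so A# is the root — A# minor seventh flat nine.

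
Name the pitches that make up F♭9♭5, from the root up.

Root Fb, quality dominant ninth flat five:
Fb — root
Ab — major 3rd
Cbb — diminished 5th
Ebb — minor 7th
Gb — major 9th

Fb, Ab, Cbb, Ebb, Gb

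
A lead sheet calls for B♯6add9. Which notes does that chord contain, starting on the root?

B#, D##, F##, G##, C##

B♯6add9 is a six-nine built on B#.
- root: B#
- major 3rd: D##
- perfect 5th: F##
- major 6th: G##
- major 9th: C##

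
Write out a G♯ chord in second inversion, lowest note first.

G♯ = G#–B#–D#; second inversion → fifth (D#) lowest.

D#  G#  B#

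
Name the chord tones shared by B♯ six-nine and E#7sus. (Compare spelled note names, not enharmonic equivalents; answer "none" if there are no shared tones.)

B♯ six-nine = B#, D##, F##, G##, C##.
E#7sus = E#, A#, B#, D#.
Shared: B#.

B#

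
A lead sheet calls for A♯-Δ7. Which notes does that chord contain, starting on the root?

Root A♯, quality minor-major seventh:
root → A♯
3rd (minor 3rd) → C♯
5th (perfect 5th) → E♯
7th (major 7th) → G𝄪

A♯, C♯, E♯, G𝄪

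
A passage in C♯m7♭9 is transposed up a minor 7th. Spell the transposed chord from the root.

C# up a minor 7th → B. New chord: B minor seventh flat nine.
root → B
3rd (minor 3rd) → D
5th (perfect 5th) → F#
7th (minor 7th) → A
9th (minor 9th) → C

B  D  F#  A  C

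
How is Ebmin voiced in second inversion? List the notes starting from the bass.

B♭  E♭  G♭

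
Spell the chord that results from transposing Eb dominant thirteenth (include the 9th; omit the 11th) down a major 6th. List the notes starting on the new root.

G-flat, B-flat, D-flat, F-flat, A-flat, E-flat

E-flat down a major 6th → G-flat. New chord: G-flat dominant thirteenth.
root → G-flat
3rd (major 3rd) → B-flat
5th (perfect 5th) → D-flat
7th (minor 7th) → F-flat
9th (major 9th) → A-flat
13th (major 13th) → E-flat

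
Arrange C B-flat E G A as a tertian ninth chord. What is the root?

A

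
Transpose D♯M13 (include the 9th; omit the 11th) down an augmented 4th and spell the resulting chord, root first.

A – C♯ – E – G♯ – B – F♯

An augmented 4th down from D♯ is A, so the new chord is A major thirteenth.
root → A
3rd (major 3rd) → C♯
5th (perfect 5th) → E
7th (major 7th) → G♯
9th (major 9th) → B
13th (major 13th) → F♯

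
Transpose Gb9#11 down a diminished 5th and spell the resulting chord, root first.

A diminished 5th down from G♭ is C, so the new chord is C dominant ninth sharp eleven.
root → C
3rd (major 3rd) → E
5th (perfect 5th) → G
7th (minor 7th) → B♭
9th (major 9th) → D
11th (augmented 11th) → F♯

C, E, G, B♭, D, F♯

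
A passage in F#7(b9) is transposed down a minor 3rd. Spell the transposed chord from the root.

D#, F##, A#, C#, E

Transposed root: F# → D# (minor 3rd down). So we spell D# dominant seventh flat nine:
- root: D#
- major 3rd: F##
- perfect 5th: A#
- minor 7th: C#
- minor 9th: E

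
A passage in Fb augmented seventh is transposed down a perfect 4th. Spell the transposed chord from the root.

C♭ E♭ G B𝄫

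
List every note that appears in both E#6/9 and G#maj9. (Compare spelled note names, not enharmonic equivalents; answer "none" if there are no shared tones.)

E#6/9: E♯ G𝄪 B♯ C𝄪 F𝄪
G#maj9: G♯ B♯ D♯ F𝄪 A♯
Common to both → B♯, F𝄪.

B♯ – F𝄪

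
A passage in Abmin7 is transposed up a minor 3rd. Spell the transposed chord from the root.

C♭ – E𝄫 – G♭ – B𝄫

A♭ up a minor 3rd → C♭. New chord: C♭ minor seventh.
Root: C♭
Minor 3rd (3rd): E𝄫
Perfect 5th (5th): G♭
Minor 7th (7th): B𝄫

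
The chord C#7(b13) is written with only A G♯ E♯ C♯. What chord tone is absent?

B

The full C#7(b13) chord is C♯, E♯, G♯, B, A.
Comparing with the voicing, the minor 7th (7th) — B — is absent.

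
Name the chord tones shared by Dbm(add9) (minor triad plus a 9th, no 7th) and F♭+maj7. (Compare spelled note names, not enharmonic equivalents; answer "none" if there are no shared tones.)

Fb  Ab  Eb

Dbm(add9) = Db, Fb, Ab, Eb.
F♭+maj7 = Fb, Ab, C, Eb.
Shared: Fb, Ab, Eb.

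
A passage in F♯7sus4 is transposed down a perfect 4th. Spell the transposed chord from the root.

C#, F#, G#, B

F# down a perfect 4th → C#. New chord: C# dominant seventh suspended fourth.
- root: C#
- perfect 4th: F#
- perfect 5th: G#
- minor 7th: B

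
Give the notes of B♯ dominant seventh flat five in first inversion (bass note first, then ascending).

B♯ dominant seventh flat five = B#–D##–F#–A#; first inversion → third (D##) lowest.

D##, F#, A#, B#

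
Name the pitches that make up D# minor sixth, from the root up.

D-sharp F-sharp A-sharp B-sharp

D# minor sixth is a minor sixth built on D-sharp.
- root: D-sharp
- minor 3rd: F-sharp
- perfect 5th: A-sharp
- major 6th: B-sharp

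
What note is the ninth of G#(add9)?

A#

Root of G#(add9) = G#. The 9th is a major 9th: G# up a major 9th → A#.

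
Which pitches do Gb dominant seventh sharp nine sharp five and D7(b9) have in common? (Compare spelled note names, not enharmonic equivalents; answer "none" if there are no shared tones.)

Gb dominant seventh sharp nine sharp five = G♭, B♭, D, F♭, A.
D7(b9) = D, F♯, A, C, E♭.
Shared: D, A.

D  A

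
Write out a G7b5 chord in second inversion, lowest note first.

G7b5 = G–B–Db–F; second inversion → fifth (Db) lowest.

Db  F  G  B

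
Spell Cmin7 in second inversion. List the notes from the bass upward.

G – Bb – C – Eb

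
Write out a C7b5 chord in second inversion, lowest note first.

C7b5 = C–E–Gb–Bb; second inversion → fifth (Gb) lowest.

Gb, Bb, C, E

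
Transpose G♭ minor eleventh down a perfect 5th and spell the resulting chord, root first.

Gb down a perfect 5th → Cb. New chord: Cb minor eleventh.
Root: Cb
Minor 3rd (3rd): Ebb
Perfect 5th (5th): Gb
Minor 7th (7th): Bbb
Major 9th (9th): Db
Perfect 11th (11th): Fb

Cb – Ebb – Gb – Bbb – Db – Fb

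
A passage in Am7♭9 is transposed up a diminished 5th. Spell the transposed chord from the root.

Transposed root: A → Eb (diminished 5th up). So we spell Eb minor seventh flat nine:
- root: Eb
- minor 3rd: Gb
- perfect 5th: Bb
- minor 7th: Db
- minor 9th: Fb

Eb – Gb – Bb – Db – Fb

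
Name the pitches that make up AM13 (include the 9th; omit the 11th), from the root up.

AM13: major thirteenth on A.
Root: A
Major 3rd (3rd): C#
Perfect 5th (5th): E
Major 7th (7th): G#
Major 9th (9th): B
Major 13th (13th): F#

A C# E G# B F#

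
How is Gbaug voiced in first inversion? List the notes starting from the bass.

Gbaug = Gb–Bb–D; first inversion → third (Bb) lowest.

Bb  D  Gb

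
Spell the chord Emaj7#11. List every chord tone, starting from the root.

E G♯ B D♯ A♯

Emaj7#11: major seventh sharp eleven on E.
- root: E
- major 3rd: G♯
- perfect 5th: B
- major 7th: D♯
- augmented 11th: A♯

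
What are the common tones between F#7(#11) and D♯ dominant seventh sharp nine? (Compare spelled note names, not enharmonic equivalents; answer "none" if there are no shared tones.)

F#7(#11) = F#, A#, C#, E, B#.
D♯ dominant seventh sharp nine = D#, F##, A#, C#, E##.
Shared: A#, C#.

A# C#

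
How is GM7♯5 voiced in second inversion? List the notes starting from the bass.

D# – F# – G – B

GM7♯5 = G–B–D#–F#; second inversion → fifth (D#) lowest.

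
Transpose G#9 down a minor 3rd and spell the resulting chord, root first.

Transposed root: G# → E# (minor 3rd down). So we spell E# dominant ninth:
root → E#
3rd (major 3rd) → G##
5th (perfect 5th) → B#
7th (minor 7th) → D#
9th (major 9th) → F##

E#, G##, B#, D#, F##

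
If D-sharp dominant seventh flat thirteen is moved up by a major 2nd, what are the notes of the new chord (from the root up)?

D-sharp up a major 2nd → E-sharp. New chord: E-sharp dominant seventh flat thirteen.
E-sharp — root
G-double-sharp — major 3rd
B-sharp — perfect 5th
D-sharp — minor 7th
C-sharp — minor 13th

E-sharp G-double-sharp B-sharp D-sharp C-sharp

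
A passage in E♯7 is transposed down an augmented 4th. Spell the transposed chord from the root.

B D♯ F♯ A

E♯ down an augmented 4th → B. New chord: B dominant seventh.
Root: B
Major 3rd (3rd): D♯
Perfect 5th (5th): F♯
Minor 7th (7th): A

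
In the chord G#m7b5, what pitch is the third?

B

G#m7b5 is built on G♯; its 3rd is a minor 3rd above the root.
A third above G uses the letter B, and the minor 3rd above G♯ is B.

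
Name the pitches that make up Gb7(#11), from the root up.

Gb7(#11) is a dominant seventh sharp eleven built on Gb.
- root: Gb
- major 3rd: Bb
- perfect 5th: Db
- minor 7th: Fb
- augmented 11th: C

Gb, Bb, Db, Fb, C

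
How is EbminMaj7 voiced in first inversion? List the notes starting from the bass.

EbminMaj7 = Eb–Gb–Bb–D; first inversion → third (Gb) lowest.

Gb Bb D Eb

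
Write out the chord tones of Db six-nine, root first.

Db six-nine: six-nine on Db.
Root: Db
Major 3rd (3rd): F
Perfect 5th (5th): Ab
Major 6th (6th): Bb
Major 9th (9th): Eb

Db, F, Ab, Bb, Eb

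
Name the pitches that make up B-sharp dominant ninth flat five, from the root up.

B-sharp dominant ninth flat five is a dominant ninth flat five built on B-sharp.
B-sharp — root
D-double-sharp — major 3rd
F-sharp — diminished 5th
A-sharp — minor 7th
C-double-sharp — major 9th

B-sharp  D-double-sharp  F-sharp  A-sharp  C-double-sharp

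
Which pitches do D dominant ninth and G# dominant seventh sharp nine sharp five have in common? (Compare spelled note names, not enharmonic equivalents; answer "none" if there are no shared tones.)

D dominant ninth: D F-sharp A C E
G# dominant seventh sharp nine sharp five: G-sharp B-sharp D-double-sharp F-sharp A-double-sharp
Common to both → F-sharp.

F-sharp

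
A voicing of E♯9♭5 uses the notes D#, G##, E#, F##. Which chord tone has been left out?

B

E♯9♭5 = E#, G##, B, D#, F##. The voicing lacks the 5th (diminished 5th), B.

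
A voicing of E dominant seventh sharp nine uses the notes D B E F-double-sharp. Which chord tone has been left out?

E dominant seventh sharp nine = E, G-sharp, B, D, F-double-sharp. The voicing lacks the 3rd (major 3rd), G-sharp.

G-sharp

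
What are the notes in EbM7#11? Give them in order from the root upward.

EbM7#11 is a major seventh sharp eleven built on Eb.
- root: Eb
- major 3rd: G
- perfect 5th: Bb
- major 7th: D
- augmented 11th: A

Eb G Bb D A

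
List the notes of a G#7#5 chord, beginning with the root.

G#  B#  D##  F#

G#7#5: augmented seventh on G#.
root → G#
3rd (major 3rd) → B#
5th (augmented 5th) → D##
7th (minor 7th) → F#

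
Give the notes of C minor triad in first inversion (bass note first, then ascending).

C minor triad = C–E-flat–G; first inversion → third (E-flat) lowest.

E-flat, G, C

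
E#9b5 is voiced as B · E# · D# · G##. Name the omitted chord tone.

F##

E#9b5 = E#, G##, B, D#, F##. The voicing lacks the 9th (major 9th), F##.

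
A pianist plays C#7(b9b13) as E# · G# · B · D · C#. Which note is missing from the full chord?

The full C#7(b9b13) chord is C#, E#, G#, B, D, A.
Comparing with the voicing, the minor 13th (13th) — A — is absent.

A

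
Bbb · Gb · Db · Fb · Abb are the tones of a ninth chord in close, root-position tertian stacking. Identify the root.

Gb

Stacking in thirds gives Gb – Bbb – Db – Fb – Abb, so Gb is the root — Gb minor seventh flat nine.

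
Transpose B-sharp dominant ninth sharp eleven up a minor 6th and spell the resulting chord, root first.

B♯ up a minor 6th → G♯. New chord: G♯ dominant ninth sharp eleven.
root → G♯
3rd (major 3rd) → B♯
5th (perfect 5th) → D♯
7th (minor 7th) → F♯
9th (major 9th) → A♯
11th (augmented 11th) → C𝄪

G♯, B♯, D♯, F♯, A♯, C𝄪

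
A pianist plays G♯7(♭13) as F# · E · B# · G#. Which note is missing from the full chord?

D#

The full G♯7(♭13) chord is G#, B#, D#, F#, E.
Comparing with the voicing, the perfect 5th (5th) — D# — is absent.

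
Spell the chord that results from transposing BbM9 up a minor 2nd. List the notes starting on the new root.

Transposed root: Bb → Cb (minor 2nd up). So we spell Cb major ninth:
- root: Cb
- major 3rd: Eb
- perfect 5th: Gb
- major 7th: Bb
- major 9th: Db

Cb Eb Gb Bb Db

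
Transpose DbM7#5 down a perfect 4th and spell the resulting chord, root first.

A♭ C E G

Transposed root: D♭ → A♭ (perfect 4th down). So we spell A♭ augmented major seventh:
root → A♭
3rd (major 3rd) → C
5th (augmented 5th) → E
7th (major 7th) → G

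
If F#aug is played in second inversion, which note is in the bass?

C𝄪

F#aug in root position is F♯–A♯–C𝄪.
Second inversion places the fifth in the bass, which is C𝄪.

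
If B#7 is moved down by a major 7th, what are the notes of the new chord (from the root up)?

Transposed root: B# → C# (major 7th down). So we spell C# dominant seventh:
Root: C#
Major 3rd (3rd): E#
Perfect 5th (5th): G#
Minor 7th (7th): B

C# – E# – G# – B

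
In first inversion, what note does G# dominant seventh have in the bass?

G# dominant seventh in root position is G-sharp–B-sharp–D-sharp–F-sharp.
First inversion places the third in the bass, which is B-sharp.

B-sharp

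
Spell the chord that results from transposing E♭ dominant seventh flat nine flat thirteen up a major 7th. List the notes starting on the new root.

D  F-sharp  A  C  E-flat  B-flat

E-flat up a major 7th → D. New chord: D dominant seventh flat nine flat thirteen.
root → D
3rd (major 3rd) → F-sharp
5th (perfect 5th) → A
7th (minor 7th) → C
9th (minor 9th) → E-flat
13th (minor 13th) → B-flat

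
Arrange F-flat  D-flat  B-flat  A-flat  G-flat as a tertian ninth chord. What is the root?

G-flat

Stacking in thirds gives G-flat – B-flat – D-flat – F-flat – A-flat, so G-flat is the root — G-flat dominant ninth.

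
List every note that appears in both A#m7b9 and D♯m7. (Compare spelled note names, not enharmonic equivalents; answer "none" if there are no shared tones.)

A#m7b9 = A#, C#, E#, G#, B.
D♯m7 = D#, F#, A#, C#.
Shared: A#, C#.

A#  C#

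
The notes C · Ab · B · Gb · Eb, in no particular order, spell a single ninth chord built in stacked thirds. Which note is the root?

Stacking in thirds gives Ab – C – Eb – Gb – B, so Ab is the root — Ab dominant seventh sharp nine.

Ab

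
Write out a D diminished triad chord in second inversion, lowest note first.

In root position, D diminished triad is D–F–A♭.
Second inversion puts the fifth (A♭) in the bass.

A♭, D, F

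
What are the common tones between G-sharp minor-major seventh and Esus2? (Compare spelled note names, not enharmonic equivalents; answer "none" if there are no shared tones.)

B

G-sharp minor-major seventh: G# B D# F##
Esus2: E F# B
Common to both → B.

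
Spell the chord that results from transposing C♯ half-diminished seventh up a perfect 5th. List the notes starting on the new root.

C# up a perfect 5th → G#. New chord: G# half-diminished seventh.
root → G#
3rd (minor 3rd) → B
5th (diminished 5th) → D
7th (minor 7th) → F#

G# B D F#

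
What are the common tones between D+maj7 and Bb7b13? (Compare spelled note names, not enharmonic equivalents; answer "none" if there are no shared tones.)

D

D+maj7 = D, F#, A#, C#.
Bb7b13 = Bb, D, F, Ab, Gb.
Shared: D.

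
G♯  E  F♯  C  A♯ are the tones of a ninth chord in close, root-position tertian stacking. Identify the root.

F♯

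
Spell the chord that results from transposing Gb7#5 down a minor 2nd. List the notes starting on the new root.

F, A, C#, Eb

Gb down a minor 2nd → F. New chord: F augmented seventh.
F — root
A — major 3rd
C# — augmented 5th
Eb — minor 7th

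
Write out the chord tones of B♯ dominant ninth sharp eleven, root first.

B♯ dominant ninth sharp eleven is a dominant ninth sharp eleven built on B-sharp.
Root: B-sharp
Major 3rd (3rd): D-double-sharp
Perfect 5th (5th): F-double-sharp
Minor 7th (7th): A-sharp
Major 9th (9th): C-double-sharp
Augmented 11th (11th): E-double-sharp

B-sharp, D-double-sharp, F-double-sharp, A-sharp, C-double-sharp, E-double-sharp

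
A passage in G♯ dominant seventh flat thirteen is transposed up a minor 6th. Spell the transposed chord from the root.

Transposed root: G# → E (minor 6th up). So we spell E dominant seventh flat thirteen:
- root: E
- major 3rd: G#
- perfect 5th: B
- minor 7th: D
- minor 13th: C

E  G#  B  D  C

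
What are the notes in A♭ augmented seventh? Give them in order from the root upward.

A♭ augmented seventh: augmented seventh on A♭.
- root: A♭
- major 3rd: C
- augmented 5th: E
- minor 7th: G♭

A♭ – C – E – G♭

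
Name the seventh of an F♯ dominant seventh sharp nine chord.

E

F♯ dominant seventh sharp nine is built on F#; its 7th is a minor 7th above the root.
A seventh above F uses the letter E, and the minor 7th above F# is E.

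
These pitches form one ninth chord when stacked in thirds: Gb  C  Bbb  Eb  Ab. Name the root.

Ab

Arranged so that each adjacent pair is a third by letter name: Ab – C – Eb – Gb – Bbb.
The bottom of that stack, Ab, is the root (this is Ab dominant seventh flat nine).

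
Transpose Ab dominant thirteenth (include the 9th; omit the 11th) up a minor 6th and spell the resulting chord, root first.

F-flat  A-flat  C-flat  E-double-flat  G-flat  D-flat

Transposed root: A-flat → F-flat (minor 6th up). So we spell F-flat dominant thirteenth:
F-flat — root
A-flat — major 3rd
C-flat — perfect 5th
E-double-flat — minor 7th
G-flat — major 9th
D-flat — major 13th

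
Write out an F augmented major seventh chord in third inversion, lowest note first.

E, F, A, C#

In root position, F augmented major seventh is F–A–C#–E.
Third inversion puts the seventh (E) in the bass.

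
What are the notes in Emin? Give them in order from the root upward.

E G B

Emin is a minor triad built on E.
E — root
G — minor 3rd
B — perfect 5th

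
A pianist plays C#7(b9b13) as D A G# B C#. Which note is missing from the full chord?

E#

C#7(b9b13) = C#, E#, G#, B, D, A. The voicing lacks the 3rd (major 3rd), E#.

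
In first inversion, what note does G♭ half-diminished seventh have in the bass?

G♭ half-diminished seventh in root position is G-flat–B-double-flat–D-double-flat–F-flat.
First inversion places the third in the bass, which is B-double-flat.

B-double-flat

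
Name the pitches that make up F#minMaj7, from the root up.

F#minMaj7 is a minor-major seventh built on F#.
root → F#
3rd (minor 3rd) → A
5th (perfect 5th) → C#
7th (major 7th) → E#

F#, A, C#, E#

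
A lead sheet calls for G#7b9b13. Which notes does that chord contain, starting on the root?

G#, B#, D#, F#, A, E

G#7b9b13 is a dominant seventh flat nine flat thirteen built on G#.
- root: G#
- major 3rd: B#
- perfect 5th: D#
- minor 7th: F#
- minor 9th: A
- minor 13th: E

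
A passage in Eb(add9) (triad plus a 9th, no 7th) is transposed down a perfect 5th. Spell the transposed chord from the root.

Ab  C  Eb  Bb

Transposed root: Eb → Ab (perfect 5th down). So we spell Ab added-ninth:
root → Ab
3rd (major 3rd) → C
5th (perfect 5th) → Eb
9th (major 9th) → Bb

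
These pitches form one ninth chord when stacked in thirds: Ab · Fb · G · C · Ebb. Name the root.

Fb

Stacking in thirds gives Fb – Ab – C – Ebb – G, so Fb is the root — Fb dominant seventh sharp nine sharp five.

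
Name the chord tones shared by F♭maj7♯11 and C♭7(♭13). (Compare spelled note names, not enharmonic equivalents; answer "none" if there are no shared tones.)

F♭maj7♯11 = Fb, Ab, Cb, Eb, Bb.
C♭7(♭13) = Cb, Eb, Gb, Bbb, Abb.
Shared: Cb, Eb.

Cb  Eb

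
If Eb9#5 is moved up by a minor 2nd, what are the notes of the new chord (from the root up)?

A minor 2nd up from Eb is Fb, so the new chord is Fb dominant ninth sharp five.
root → Fb
3rd (major 3rd) → Ab
5th (augmented 5th) → C
7th (minor 7th) → Ebb
9th (major 9th) → Gb

Fb Ab C Ebb Gb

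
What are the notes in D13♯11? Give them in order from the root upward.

D13♯11: dominant thirteenth sharp eleven on D.
root → D
3rd (major 3rd) → F♯
5th (perfect 5th) → A
7th (minor 7th) → C
9th (major 9th) → E
11th (augmented 11th) → G♯
13th (major 13th) → B

D F♯ A C E G♯ B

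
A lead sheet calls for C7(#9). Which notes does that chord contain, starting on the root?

C – E – G – Bb – D#

Root C, quality dominant seventh sharp nine:
root → C
3rd (major 3rd) → E
5th (perfect 5th) → G
7th (minor 7th) → Bb
9th (augmented 9th) → D#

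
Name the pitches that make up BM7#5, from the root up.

B, D#, F##, A#

Root B, quality augmented major seventh:
root → B
3rd (major 3rd) → D#
5th (augmented 5th) → F##
7th (major 7th) → A#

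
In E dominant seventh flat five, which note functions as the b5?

E dominant seventh flat five is built on E; its 5th is a diminished 5th above the root.
A fifth above E uses the letter B, and the diminished 5th above E is B♭.

B♭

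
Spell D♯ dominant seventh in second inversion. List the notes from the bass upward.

A-sharp, C-sharp, D-sharp, F-double-sharp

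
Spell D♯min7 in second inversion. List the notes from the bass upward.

D♯min7 = D#–F#–A#–C#; second inversion → fifth (A#) lowest.

A# C# D# F#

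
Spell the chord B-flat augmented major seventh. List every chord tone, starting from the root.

B-flat, D, F-sharp, A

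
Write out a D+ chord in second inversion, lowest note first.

A#, D, F#

In root position, D+ is D–F#–A#.
Second inversion puts the fifth (A#) in the bass.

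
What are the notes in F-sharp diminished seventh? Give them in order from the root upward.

F-sharp  A  C  E-flat

F-sharp diminished seventh is a diminished seventh built on F-sharp.
- root: F-sharp
- minor 3rd: A
- diminished 5th: C
- diminished 7th: E-flat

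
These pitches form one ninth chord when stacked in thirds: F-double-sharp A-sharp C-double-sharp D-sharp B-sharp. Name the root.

Arranged so that each adjacent pair is a third by letter name: B-sharp – D-sharp – F-double-sharp – A-sharp – C-double-sharp.
The bottom of that stack, B-sharp, is the root (this is B-sharp minor ninth).

B-sharp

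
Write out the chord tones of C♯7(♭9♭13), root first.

Root C#, quality dominant seventh flat nine flat thirteen:
root → C#
3rd (major 3rd) → E#
5th (perfect 5th) → G#
7th (minor 7th) → B
9th (minor 9th) → D
13th (minor 13th) → A

C#, E#, G#, B, D, A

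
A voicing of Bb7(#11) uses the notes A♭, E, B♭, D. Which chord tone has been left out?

F

Bb7(#11) = B♭, D, F, A♭, E. The voicing lacks the 5th (perfect 5th), F.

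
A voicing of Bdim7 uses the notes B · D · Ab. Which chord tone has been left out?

F

Bdim7 = B, D, F, Ab. The voicing lacks the 5th (diminished 5th), F.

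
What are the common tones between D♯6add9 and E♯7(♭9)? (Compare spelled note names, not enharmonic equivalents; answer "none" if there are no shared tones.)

D#  B#  E#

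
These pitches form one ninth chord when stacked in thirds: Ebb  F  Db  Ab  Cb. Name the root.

Arranged so that each adjacent pair is a third by letter name: Db – F – Ab – Cb – Ebb.
The bottom of that stack, Db, is the root (this is Db dominant seventh flat nine).

Db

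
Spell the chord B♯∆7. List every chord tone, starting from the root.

B♯ – D𝄪 – F𝄪 – A𝄪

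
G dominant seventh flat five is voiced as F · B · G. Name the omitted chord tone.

D-flat

The full G dominant seventh flat five chord is G, B, D-flat, F.
Comparing with the voicing, the diminished 5th (5th) — D-flat — is absent.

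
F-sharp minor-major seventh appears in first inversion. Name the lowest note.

F-sharp minor-major seventh = F-sharp–A–C-sharp–E-sharp. First inversion → third in the bass = A.

A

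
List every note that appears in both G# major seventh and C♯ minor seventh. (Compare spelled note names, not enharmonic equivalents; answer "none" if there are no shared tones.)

G#

G# major seventh: G# B# D# F##
C♯ minor seventh: C# E G# B
Common to both → G#.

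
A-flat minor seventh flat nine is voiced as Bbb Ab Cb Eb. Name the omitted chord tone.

Gb

The full A-flat minor seventh flat nine chord is Ab, Cb, Eb, Gb, Bbb.
Comparing with the voicing, the minor 7th (7th) — Gb — is absent.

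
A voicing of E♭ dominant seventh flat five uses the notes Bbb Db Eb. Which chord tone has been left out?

G

E♭ dominant seventh flat five = Eb, G, Bbb, Db. The voicing lacks the 3rd (major 3rd), G.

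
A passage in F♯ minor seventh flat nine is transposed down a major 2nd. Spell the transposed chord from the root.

A major 2nd down from F# is E, so the new chord is E minor seventh flat nine.
E — root
G — minor 3rd
B — perfect 5th
D — minor 7th
F — minor 9th

E, G, B, D, F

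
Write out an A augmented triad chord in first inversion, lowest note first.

In root position, A augmented triad is A–C#–E#.
First inversion puts the third (C#) in the bass.

C#  E#  A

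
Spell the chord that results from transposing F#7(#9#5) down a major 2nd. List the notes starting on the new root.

E, G#, B#, D, F##

Transposed root: F# → E (major 2nd down). So we spell E dominant seventh sharp nine sharp five:
Root: E
Major 3rd (3rd): G#
Augmented 5th (5th): B#
Minor 7th (7th): D
Augmented 9th (9th): F##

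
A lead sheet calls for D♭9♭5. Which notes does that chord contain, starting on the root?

D♭9♭5 is a dominant ninth flat five built on Db.
- root: Db
- major 3rd: F
- diminished 5th: Abb
- minor 7th: Cb
- major 9th: Eb

Db, F, Abb, Cb, Eb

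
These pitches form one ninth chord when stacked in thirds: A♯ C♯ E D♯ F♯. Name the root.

D♯

Stacking in thirds gives D♯ – F♯ – A♯ – C♯ – E, so D♯ is the root — D♯ minor seventh flat nine.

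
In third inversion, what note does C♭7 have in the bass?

C♭7 in root position is Cb–Eb–Gb–Bbb.
Third inversion places the seventh in the bass, which is Bbb.

Bbb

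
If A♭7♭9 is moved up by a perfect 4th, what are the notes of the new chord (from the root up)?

Db F Ab Cb Ebb

Ab up a perfect 4th → Db. New chord: Db dominant seventh flat nine.
Db — root
F — major 3rd
Ab — perfect 5th
Cb — minor 7th
Ebb — minor 9th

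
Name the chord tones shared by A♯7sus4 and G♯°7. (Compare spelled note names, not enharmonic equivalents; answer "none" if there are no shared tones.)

G♯

A♯7sus4: A♯ D♯ E♯ G♯
G♯°7: G♯ B D F
Common to both → G♯.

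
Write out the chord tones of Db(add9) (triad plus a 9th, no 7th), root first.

Db  F  Ab  Eb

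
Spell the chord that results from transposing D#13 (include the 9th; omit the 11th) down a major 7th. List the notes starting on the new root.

Transposed root: D# → E (major 7th down). So we spell E dominant thirteenth:
E — root
G# — major 3rd
B — perfect 5th
D — minor 7th
F# — major 9th
C# — major 13th

E, G#, B, D, F#, C#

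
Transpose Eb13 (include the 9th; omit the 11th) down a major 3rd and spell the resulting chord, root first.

Eb down a major 3rd → Cb. New chord: Cb dominant thirteenth.
Root: Cb
Major 3rd (3rd): Eb
Perfect 5th (5th): Gb
Minor 7th (7th): Bbb
Major 9th (9th): Db
Major 13th (13th): Ab

Cb  Eb  Gb  Bbb  Db  Ab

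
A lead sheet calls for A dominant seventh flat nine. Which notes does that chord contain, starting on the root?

A, C#, E, G, Bb

A dominant seventh flat nine: dominant seventh flat nine on A.
root → A
3rd (major 3rd) → C#
5th (perfect 5th) → E
7th (minor 7th) → G
9th (minor 9th) → Bb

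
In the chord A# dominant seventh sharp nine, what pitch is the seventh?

G-sharp

Root of A# dominant seventh sharp nine = A-sharp. The 7th is a minor 7th: A-sharp up a minor 7th → G-sharp.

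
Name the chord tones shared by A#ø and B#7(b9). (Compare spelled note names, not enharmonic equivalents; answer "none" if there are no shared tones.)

A#ø: A# C# E G#
B#7(b9): B# D## F## A# C#
Common to both → A#, C#.

A# – C#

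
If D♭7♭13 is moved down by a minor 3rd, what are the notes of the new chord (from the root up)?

B♭, D, F, A♭, G♭

A minor 3rd down from D♭ is B♭, so the new chord is B♭ dominant seventh flat thirteen.
Root: B♭
Major 3rd (3rd): D
Perfect 5th (5th): F
Minor 7th (7th): A♭
Minor 13th (13th): G♭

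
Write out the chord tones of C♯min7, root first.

C♯min7 is a minor seventh built on C#.
- root: C#
- minor 3rd: E
- perfect 5th: G#
- minor 7th: B

C# – E – G# – B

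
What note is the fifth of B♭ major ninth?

B♭ major ninth is built on Bb; its 5th is a perfect 5th above the root.
A fifth above B uses the letter F, and the perfect 5th above Bb is F.

F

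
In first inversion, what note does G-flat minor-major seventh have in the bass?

Bbb

G-flat minor-major seventh in root position is Gb–Bbb–Db–F.
First inversion places the third in the bass, which is Bbb.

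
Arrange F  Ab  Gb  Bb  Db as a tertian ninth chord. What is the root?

Gb

Stacking in thirds gives Gb – Bb – Db – F – Ab, so Gb is the root — Gb major ninth.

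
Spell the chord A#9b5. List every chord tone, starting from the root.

A# – C## – E – G# – B#

A#9b5: dominant ninth flat five on A#.
root → A#
3rd (major 3rd) → C##
5th (diminished 5th) → E
7th (minor 7th) → G#
9th (major 9th) → B#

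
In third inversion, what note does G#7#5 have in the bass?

F#

G#7#5 in root position is G#–B#–D##–F#.
Third inversion places the seventh in the bass, which is F#.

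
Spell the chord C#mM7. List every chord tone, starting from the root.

Root C#, quality minor-major seventh:
C# — root
E — minor 3rd
G# — perfect 5th
B# — major 7th

C# – E – G# – B#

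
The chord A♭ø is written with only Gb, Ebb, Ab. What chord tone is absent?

The full A♭ø chord is Ab, Cb, Ebb, Gb.
Comparing with the voicing, the minor 3rd (3rd) — Cb — is absent.

Cb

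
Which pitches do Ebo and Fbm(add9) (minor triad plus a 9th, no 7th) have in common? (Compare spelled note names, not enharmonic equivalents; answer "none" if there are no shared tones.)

Ebo = Eb, Gb, Bbb.
Fbm(add9) = Fb, Abb, Cb, Gb.
Shared: Gb.

Gb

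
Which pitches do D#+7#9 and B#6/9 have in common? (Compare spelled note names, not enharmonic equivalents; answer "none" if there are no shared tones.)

D#+7#9 = D#, F##, A##, C#, E##.
B#6/9 = B#, D##, F##, G##, C##.
Shared: F##.

F##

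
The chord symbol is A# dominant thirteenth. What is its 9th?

B-sharp

A# dominant thirteenth is built on A-sharp; its 9th is a major 9th above the root.
A second above A uses the letter B, and the major 9th above A-sharp is B-sharp.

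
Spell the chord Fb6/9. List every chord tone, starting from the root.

Fb, Ab, Cb, Db, Gb

Root Fb, quality six-nine:
Root: Fb
Major 3rd (3rd): Ab
Perfect 5th (5th): Cb
Major 6th (6th): Db
Major 9th (9th): Gb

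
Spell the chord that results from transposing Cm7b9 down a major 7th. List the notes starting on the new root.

Db, Fb, Ab, Cb, Ebb

Transposed root: C → Db (major 7th down). So we spell Db minor seventh flat nine:
Db — root
Fb — minor 3rd
Ab — perfect 5th
Cb — minor 7th
Ebb — minor 9th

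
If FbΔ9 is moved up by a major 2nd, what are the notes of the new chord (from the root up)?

A major 2nd up from Fb is Gb, so the new chord is Gb major ninth.
Root: Gb
Major 3rd (3rd): Bb
Perfect 5th (5th): Db
Major 7th (7th): F
Major 9th (9th): Ab

Gb, Bb, Db, F, Ab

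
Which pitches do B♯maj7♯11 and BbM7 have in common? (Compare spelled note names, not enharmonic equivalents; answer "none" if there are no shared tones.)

none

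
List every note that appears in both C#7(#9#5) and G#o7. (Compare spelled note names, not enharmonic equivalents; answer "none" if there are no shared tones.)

B

C#7(#9#5): C# E# G## B D##
G#o7: G# B D F
Common to both → B.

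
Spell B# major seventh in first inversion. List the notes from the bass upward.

B# major seventh = B#–D##–F##–A##; first inversion → third (D##) lowest.

D## – F## – A## – B#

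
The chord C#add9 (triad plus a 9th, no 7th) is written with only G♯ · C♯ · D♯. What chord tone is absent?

C#add9 = C♯, E♯, G♯, D♯. The voicing lacks the 3rd (major 3rd), E♯.

E♯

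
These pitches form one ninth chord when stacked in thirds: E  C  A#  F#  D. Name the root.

Stacking in thirds gives D – F# – A# – C – E, so D is the root — D dominant ninth sharp five.

D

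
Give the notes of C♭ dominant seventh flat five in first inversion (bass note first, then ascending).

Eb  Gbb  Bbb  Cb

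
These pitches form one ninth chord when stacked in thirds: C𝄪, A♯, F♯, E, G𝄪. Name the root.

Arranged so that each adjacent pair is a third by letter name: F♯ – A♯ – C𝄪 – E – G𝄪.
The bottom of that stack, F♯, is the root (this is F♯ dominant seventh sharp nine sharp five).

F♯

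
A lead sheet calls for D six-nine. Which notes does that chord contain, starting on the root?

D, F#, A, B, E

Root D, quality six-nine:
root → D
3rd (major 3rd) → F#
5th (perfect 5th) → A
6th (major 6th) → B
9th (major 9th) → E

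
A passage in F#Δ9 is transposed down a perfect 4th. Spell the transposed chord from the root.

F# down a perfect 4th → C#. New chord: C# major ninth.
C# — root
E# — major 3rd
G# — perfect 5th
B# — major 7th
D# — major 9th

C#, E#, G#, B#, D#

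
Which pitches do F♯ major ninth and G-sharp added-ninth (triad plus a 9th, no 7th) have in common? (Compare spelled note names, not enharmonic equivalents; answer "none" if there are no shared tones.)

A-sharp  G-sharp

F♯ major ninth = F-sharp, A-sharp, C-sharp, E-sharp, G-sharp.
G-sharp added-ninth = G-sharp, B-sharp, D-sharp, A-sharp.
Shared: A-sharp, G-sharp.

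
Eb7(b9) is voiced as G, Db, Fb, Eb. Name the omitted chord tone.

Bb

Eb7(b9) = Eb, G, Bb, Db, Fb. The voicing lacks the 5th (perfect 5th), Bb.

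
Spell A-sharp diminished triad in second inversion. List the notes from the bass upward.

In root position, A-sharp diminished triad is A-sharp–C-sharp–E.
Second inversion puts the fifth (E) in the bass.

E – A-sharp – C-sharp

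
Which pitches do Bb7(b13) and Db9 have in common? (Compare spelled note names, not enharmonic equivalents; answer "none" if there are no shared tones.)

Bb7(b13): Bb D F Ab Gb
Db9: Db F Ab Cb Eb
Common to both → F, Ab.

F  Ab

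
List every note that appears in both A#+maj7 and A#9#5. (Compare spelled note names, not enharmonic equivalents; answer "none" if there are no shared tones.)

A#+maj7 = A#, C##, E##, G##.
A#9#5 = A#, C##, E##, G#, B#.
Shared: A#, C##, E##.

A# – C## – E##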